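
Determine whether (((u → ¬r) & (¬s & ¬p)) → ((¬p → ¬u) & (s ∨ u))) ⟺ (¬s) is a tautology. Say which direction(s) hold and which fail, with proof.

Both directions fail.

Forward direction. This fails. Under u = F, p = F, s = T, r = F, the left side is true but the right side is false.

Converse. This fails. Under u = F, p = F, s = F, r = F, the left side is false but the right side is true.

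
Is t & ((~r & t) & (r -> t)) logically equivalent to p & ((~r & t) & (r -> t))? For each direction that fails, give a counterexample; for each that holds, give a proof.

(⇐) Assume the antecedent. If r is true, the antecedent cannot hold. If r is false, the antecedent forces (r = F, t = T, p = T), and t & ((~r & t) & (r -> t)) holds there. Either way t & ((~r & t) & (r -> t)) holds.

(⇒) This fails. Under r = F, t = T, p = F, the left side is true but the right side is false.

Only the reverse direction holds.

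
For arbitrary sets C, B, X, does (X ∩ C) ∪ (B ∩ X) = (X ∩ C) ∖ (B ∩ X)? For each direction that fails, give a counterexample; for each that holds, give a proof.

(⊆) fails; (⊇) holds.

Forward inclusion. This inclusion fails. Take C = ∅, B = {1}, X = {1}; then 1 ∈ (X ∩ C) ∪ (B ∩ X) but 1 ∉ (X ∩ C) ∖ (B ∩ X).

Reverse inclusion. Let x ∈ (X ∩ C) ∖ (B ∩ X). Then x ∈ C ∩ X and x ∉ B, from which x ∈ (X ∩ C) ∪ (B ∩ X).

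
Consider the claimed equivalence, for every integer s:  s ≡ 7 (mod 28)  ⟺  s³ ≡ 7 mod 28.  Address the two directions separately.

(→) Suppose s ≡ 7 (mod 28). Write s = 28j + 7. Then (28j + 7)³ = 21952j³ + 16464j² + 4116j + 343 = 28(784j³ + 588j² + 147j + 12) + 7, so s³ ≡ 7 (mod 28).

(←) Conversely, suppose s³ ≡ 7 (mod 28). The only residue r in {0, …, 27} with r³ ≡ 7 (mod 28) is r = 7, so s ≡ 7 (mod 28).

Both directions hold.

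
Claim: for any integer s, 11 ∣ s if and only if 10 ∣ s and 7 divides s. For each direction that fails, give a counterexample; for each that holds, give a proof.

[⇒] This fails: take s = 11. Certainly 11 ∣ 11, but 10 ∤ 11.

[⇐] This fails: take s = 70. Both 10 ∣ 70 and 7 ∣ 70, yet 70 is not a multiple of 11 (since 70 = 6·11 + 4), so 11 ∤ 70.

Neither direction holds.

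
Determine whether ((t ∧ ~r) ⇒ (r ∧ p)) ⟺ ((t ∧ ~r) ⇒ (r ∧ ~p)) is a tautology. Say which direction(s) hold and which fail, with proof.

(⇒) Assume the antecedent. If r is true, (t ∧ ~r) ⇒ (r ∧ ~p) reduces to true regardless of the other variables. If r is false, the antecedent forces (r = F, t = F, p = F) or (r = F, t = F, p = T), and (t ∧ ~r) ⇒ (r ∧ ~p) holds there. Either way (t ∧ ~r) ⇒ (r ∧ ~p) holds.

(⇐) Assume the antecedent. If r is true, (t ∧ ~r) ⇒ (r ∧ p) reduces to true regardless of the other variables. If r is false, the antecedent forces (r = F, t = F, p = F) or (r = F, t = F, p = T), and (t ∧ ~r) ⇒ (r ∧ p) holds there. Either way (t ∧ ~r) ⇒ (r ∧ p) holds.

The biconditional holds.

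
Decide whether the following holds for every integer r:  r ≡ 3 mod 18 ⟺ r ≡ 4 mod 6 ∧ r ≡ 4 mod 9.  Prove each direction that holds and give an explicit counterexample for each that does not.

(⇒) This fails: r = 3 gives 3 ≡ 3 (mod 18) but 3 ≡ 3 (mod 6), so the conjunction on the right does not hold.

(⇐) This fails: r = 4 satisfies both congruences on the right (4 ≡ 4 mod 6 and 4 ≡ 4 mod 9) yet 4 ≡ 4 (mod 18), not 3.

Neither direction holds.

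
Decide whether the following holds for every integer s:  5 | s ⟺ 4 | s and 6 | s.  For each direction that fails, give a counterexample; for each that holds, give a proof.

(→) This fails: take s = 5. Certainly 5 ∣ 5, but 4 ∤ 5.

(←) This fails: take s = 12. Both 4 ∣ 12 and 6 ∣ 12, yet 12 is not a multiple of 5 (since 12 = 2·5 + 2), so 5 ∤ 12.

Neither direction holds.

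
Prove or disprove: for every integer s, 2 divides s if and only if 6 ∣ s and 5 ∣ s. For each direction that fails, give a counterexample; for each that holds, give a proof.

(→) This fails: take s = 2. Certainly 2 ∣ 2, but 6 ∤ 2.

(←) Suppose 6 ∣ s and 5 ∣ s. Any common multiple of 6 and 5 is a multiple of their lcm; here gcd(6, 5) = 1, so lcm(6, 5) = 6·5 = 30, so 30 ∣ s. Since 2 ∣ 30, it follows that 2 ∣ s.

(⇒) fails; (⇐) holds.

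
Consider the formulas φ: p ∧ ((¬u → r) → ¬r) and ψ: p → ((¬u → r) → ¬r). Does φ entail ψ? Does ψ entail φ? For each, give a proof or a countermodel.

The forward direction holds; the converse fails.

(→) Assume the antecedent. If r is true, the antecedent cannot hold. If r is false, p → ((¬u → r) → ¬r) reduces to true regardless of the other variables. Either way p → ((¬u → r) → ¬r) holds.

(←) This fails. Under r = F, p = F, u = F, the left side is false but the right side is true.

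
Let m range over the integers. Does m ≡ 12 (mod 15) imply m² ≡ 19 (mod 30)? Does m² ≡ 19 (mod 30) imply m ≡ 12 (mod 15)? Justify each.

(⇒) This fails: take m = 12. Then 12 ≡ 12 (mod 15), but 12² = 144 ≡ 24 (mod 30), not 19.

(⇐) This fails: take m = 7. Then 7² = 49 ≡ 19 (mod 30), yet 7 ≡ 7 (mod 15), not 12.

Neither implication holds.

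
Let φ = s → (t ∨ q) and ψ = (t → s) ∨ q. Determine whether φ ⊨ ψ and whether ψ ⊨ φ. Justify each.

Both directions fail.

Forward direction. This fails. Under t = T, s = F, q = F, the left side is true but the right side is false.

Converse. This fails. Under t = F, s = T, q = F, the left side is false but the right side is true.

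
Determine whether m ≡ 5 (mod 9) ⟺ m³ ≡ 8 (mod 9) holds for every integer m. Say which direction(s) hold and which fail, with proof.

Only the forward implication holds.

[⇐] This fails: take m = 2. Then 2³ = 8 ≡ 8 (mod 9), yet 2 ≡ 2 (mod 9), not 5.

[⇒] Suppose m ≡ 5 (mod 9). Write m = 9j + 5. Then (9j + 5)³ = 729j³ + 1215j² + 675j + 125 = 9(81j³ + 135j² + 75j + 13) + 8, so m³ ≡ 8 (mod 9).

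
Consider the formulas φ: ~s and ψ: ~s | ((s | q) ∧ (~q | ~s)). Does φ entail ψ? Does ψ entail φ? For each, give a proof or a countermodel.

Only the forward implication holds.

(→) Assume the antecedent. If s is true, the antecedent cannot hold. If s is false, ~s | ((s | q) ∧ (~q | ~s)) reduces to true regardless of the other variables. Either way ~s | ((s | q) ∧ (~q | ~s)) holds.

(←) This fails. Under s = T, q = F, the left side is false but the right side is true.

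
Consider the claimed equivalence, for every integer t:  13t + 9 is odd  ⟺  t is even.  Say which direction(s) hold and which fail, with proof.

(→) Suppose 13t + 9 is odd. Since 13 is odd, 13t and t have the same parity, so 13t + 9 ≡ t + 9 (mod 2). As 9 is odd, 13t + 9 is odd exactly when t is even. Thus t is even.

(←) Conversely, suppose t is even; write t = 2j. Then 13t + 9 = 13·(2j) + 9 = 2·13j + 9, which is odd.

The biconditional holds.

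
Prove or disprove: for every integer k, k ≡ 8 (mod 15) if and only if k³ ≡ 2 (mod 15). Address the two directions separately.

Equivalent; both directions hold.

[⇒] Suppose k ≡ 8 (mod 15). Write k = 15j + 8. Then (15j + 8)³ = 3375j³ + 5400j² + 2880j + 512 = 15(225j³ + 360j² + 192j + 34) + 2, so k³ ≡ 2 (mod 15).

[⇐] Conversely, suppose k³ ≡ 2 (mod 15). The only residue r in {0, …, 14} with r³ ≡ 2 (mod 15) is r = 8, so k ≡ 8 (mod 15).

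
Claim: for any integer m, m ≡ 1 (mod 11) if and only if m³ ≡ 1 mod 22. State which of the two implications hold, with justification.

The forward direction fails; the converse holds.

[⇒] This fails: take m = 12. Then 12 ≡ 1 (mod 11), but 12³ = 1728 ≡ 12 (mod 22), not 1.

[⇐] Conversely, the residues r modulo 22 with r³ ≡ 1 (mod 22) are exactly {1}, and each is ≡ 1 (mod 11).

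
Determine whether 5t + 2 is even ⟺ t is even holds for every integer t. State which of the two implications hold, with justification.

(⟹) Suppose 5t + 2 is even. Since 5 is odd, 5t and t have the same parity, so 5t + 2 ≡ t + 2 (mod 2). As 2 is even, 5t + 2 is even exactly when t is even. Thus t is even.

(⟸) Conversely, suppose t is even; write t = 2j. Then 5t + 2 = 5·(2j) + 2 = 2·5j + 2, which is even.

Both directions hold; the statement is true.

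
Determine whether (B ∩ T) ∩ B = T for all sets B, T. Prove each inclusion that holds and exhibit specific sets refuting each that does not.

The sets are not equal: only the forward inclusion holds.

Forward inclusion. Let x ∈ (B ∩ T) ∩ B. Then x ∈ B ∩ T, from which x ∈ T.

Reverse inclusion. This inclusion fails. Take B = ∅, T = {1}; then 1 ∈ T but 1 ∉ (B ∩ T) ∩ B.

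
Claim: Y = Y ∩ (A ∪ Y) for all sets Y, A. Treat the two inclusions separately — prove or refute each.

Forward inclusion. Let x ∈ Y. Then either x ∈ Y and x ∉ A; or x ∈ Y ∩ A. In each case x ∈ Y ∩ (A ∪ Y), so Y ⊆ Y ∩ (A ∪ Y).

Reverse inclusion. Let x ∈ Y ∩ (A ∪ Y). Then either x ∈ Y and x ∉ A; or x ∈ Y ∩ A. In each case x ∈ Y, so Y ∩ (A ∪ Y) ⊆ Y.

The two sets are equal.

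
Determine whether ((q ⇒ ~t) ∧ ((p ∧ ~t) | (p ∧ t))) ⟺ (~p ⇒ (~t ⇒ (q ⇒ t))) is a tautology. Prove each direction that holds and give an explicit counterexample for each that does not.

The forward direction holds; the converse fails.

Forward direction. Assume the antecedent. If p is true, ~p ⇒ (~t ⇒ (q ⇒ t)) reduces to true regardless of the other variables. If p is false, the antecedent cannot hold. Either way ~p ⇒ (~t ⇒ (q ⇒ t)) holds.

Converse. This fails. Under p = F, t = F, q = F, the left side is false but the right side is true.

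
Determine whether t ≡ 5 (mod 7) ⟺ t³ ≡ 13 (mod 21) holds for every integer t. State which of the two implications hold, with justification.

(⇒) This fails: take t = 5. Then 5 ≡ 5 (mod 7), but 5³ = 125 ≡ 20 (mod 21), not 13.

(⇐) This fails: take t = 10. Then 10³ = 1000 ≡ 13 (mod 21), yet 10 ≡ 3 (mod 7), not 5.

Both directions fail.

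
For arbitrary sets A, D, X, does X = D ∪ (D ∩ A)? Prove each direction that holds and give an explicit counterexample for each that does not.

(⟹) This inclusion fails. Take A = ∅, D = ∅, X = {1}; then 1 ∈ X but 1 ∉ D ∪ (D ∩ A).

(⟸) This inclusion fails. Take A = ∅, D = {1}, X = ∅; then 1 ∈ D ∪ (D ∩ A) but 1 ∉ X.

Neither inclusion holds.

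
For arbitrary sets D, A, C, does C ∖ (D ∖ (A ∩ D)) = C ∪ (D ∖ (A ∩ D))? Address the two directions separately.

(⊆) holds; (⊇) fails.

(⟹) Let x ∈ C ∖ (D ∖ (A ∩ D)). Then either x ∈ C and x ∉ D, A; or x ∈ A ∩ C and x ∉ D; or x ∈ D ∩ A ∩ C. In each case x ∈ C ∪ (D ∖ (A ∩ D)), so C ∖ (D ∖ (A ∩ D)) ⊆ C ∪ (D ∖ (A ∩ D)).

(⟸) This inclusion fails. Take D = {1}, A = ∅, C = ∅; then 1 ∈ C ∪ (D ∖ (A ∩ D)) but 1 ∉ C ∖ (D ∖ (A ∩ D)).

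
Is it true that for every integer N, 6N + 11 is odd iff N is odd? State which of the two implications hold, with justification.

Only the reverse direction holds.

(→) This fails: take N = 4. Then 6N + 11 = 35, which is odd, yet N = 4 is even, not odd.

(←) Suppose N is odd. Since 6 is even, 6N is even for every N, so 6N + 11 has the same parity as 11, which is odd. Hence 6N + 11 is odd.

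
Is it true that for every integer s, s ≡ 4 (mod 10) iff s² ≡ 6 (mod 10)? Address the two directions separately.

(⟸) This fails: take s = 6. Then 6² = 36 ≡ 6 (mod 10), yet 6 ≡ 6 (mod 10), not 4.

(⟹) Suppose s ≡ 4 (mod 10). Write s = 10j + 4. Then (10j + 4)² = 100j² + 80j + 16 = 10(10j² + 8j + 1) + 6, so s² ≡ 6 (mod 10).

Not equivalent: only (⇒) holds.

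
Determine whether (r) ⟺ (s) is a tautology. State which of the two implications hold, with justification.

Forward direction. This fails. Under r = T, s = F, the left side is true but the right side is false.

Converse. This fails. Under r = F, s = T, the left side is false but the right side is true.

Both directions fail.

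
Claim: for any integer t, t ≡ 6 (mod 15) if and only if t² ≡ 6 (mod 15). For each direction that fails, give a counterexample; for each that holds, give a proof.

(⇒) Suppose t ≡ 6 (mod 15). Write t = 15j + 6. Then (15j + 6)² = 225j² + 180j + 36 = 15(15j² + 12j + 2) + 6, so t² ≡ 6 (mod 15).

(⇐) This fails: take t = 9. Then 9² = 81 ≡ 6 (mod 15), yet 9 ≡ 9 (mod 15), not 6.

The forward direction holds; the converse fails.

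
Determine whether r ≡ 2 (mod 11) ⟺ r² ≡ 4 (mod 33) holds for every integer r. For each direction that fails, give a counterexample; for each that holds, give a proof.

Both directions fail.

(⇒) This fails: take r = 24. Then 24 ≡ 2 (mod 11), but 24² = 576 ≡ 15 (mod 33), not 4.

(⇐) This fails: take r = 20. Then 20² = 400 ≡ 4 (mod 33), yet 20 ≡ 9 (mod 11), not 2.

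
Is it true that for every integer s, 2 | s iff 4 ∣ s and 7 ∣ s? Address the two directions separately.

(⇒) This fails: take s = 2. Certainly 2 ∣ 2, but 4 ∤ 2.

(⇐) Suppose 4 ∣ s and 7 ∣ s. Any common multiple of 4 and 7 is a multiple of their lcm; here gcd(4, 7) = 1, so lcm(4, 7) = 4·7 = 28, so 28 ∣ s. Since 2 ∣ 28, it follows that 2 ∣ s.

(⇒) fails; (⇐) holds.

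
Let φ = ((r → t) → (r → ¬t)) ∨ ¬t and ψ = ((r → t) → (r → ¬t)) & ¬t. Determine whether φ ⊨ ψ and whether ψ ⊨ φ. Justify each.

The forward direction fails; the converse holds.

(⇒) This fails. Under r = F, t = T, the left side is true but the right side is false.

(⇐) Assume the antecedent. If r is true, the antecedent forces (r = T, t = F), and ((r → t) → (r → ¬t)) ∨ ¬t holds there. If r is false, ((r → t) → (r → ¬t)) ∨ ¬t reduces to true regardless of the other variables. Either way ((r → t) → (r → ¬t)) ∨ ¬t holds.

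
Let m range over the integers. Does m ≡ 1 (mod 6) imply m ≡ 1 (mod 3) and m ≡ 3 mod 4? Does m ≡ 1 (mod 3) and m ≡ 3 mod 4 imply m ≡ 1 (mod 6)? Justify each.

Only the reverse direction holds.

[⇐] If m ≡ 1 (mod 3) and m ≡ 3 (mod 4), then by the Chinese remainder theorem m ≡ 7 (mod 12). Since 7 ≡ 1 (mod 6) and 6 ∣ 12, we get m ≡ 1 (mod 6).

[⇒] This fails: m = 1 gives 1 ≡ 1 (mod 6) but 1 ≡ 1 (mod 4), so the conjunction on the right does not hold.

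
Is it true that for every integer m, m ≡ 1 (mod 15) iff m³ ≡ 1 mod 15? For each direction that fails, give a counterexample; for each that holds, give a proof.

Both directions hold; the statement is true.

[⇒] Suppose m ≡ 1 (mod 15). Write m = 15j + 1. Then (15j + 1)³ = 3375j³ + 675j² + 45j + 1 = 15(225j³ + 45j² + 3j) + 1, so m³ ≡ 1 (mod 15).

[⇐] Conversely, suppose m³ ≡ 1 (mod 15). The only residue r in {0, …, 14} with r³ ≡ 1 (mod 15) is r = 1, so m ≡ 1 (mod 15).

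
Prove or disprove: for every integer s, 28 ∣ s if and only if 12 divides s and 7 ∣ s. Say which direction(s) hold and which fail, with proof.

Not equivalent: only (⇐) holds.

Forward direction. This fails: take s = 28. Certainly 28 ∣ 28, but 12 ∤ 28.

Converse. Suppose 12 ∣ s and 7 ∣ s. Any common multiple of 12 and 7 is a multiple of their lcm; here gcd(12, 7) = 1, so lcm(12, 7) = 12·7 = 84, so 84 ∣ s. Since 28 ∣ 84, it follows that 28 ∣ s.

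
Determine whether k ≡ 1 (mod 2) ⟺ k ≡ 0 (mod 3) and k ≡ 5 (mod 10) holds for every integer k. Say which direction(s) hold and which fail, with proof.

Not equivalent: only (⇐) holds.

[⇐] If k ≡ 0 (mod 3) and k ≡ 5 (mod 10), then by the Chinese remainder theorem k ≡ 15 (mod 30). Since 15 ≡ 1 (mod 2) and 2 ∣ 30, we get k ≡ 1 (mod 2).

[⇒] This fails: k = 1 gives 1 ≡ 1 (mod 2) but 1 ≡ 1 (mod 3), so the conjunction on the right does not hold.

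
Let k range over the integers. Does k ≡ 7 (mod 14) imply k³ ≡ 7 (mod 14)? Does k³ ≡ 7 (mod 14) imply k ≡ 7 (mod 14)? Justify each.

(⟹) Suppose k ≡ 7 (mod 14). Write k = 14j + 7. Then (14j + 7)³ = 2744j³ + 4116j² + 2058j + 343 = 14(196j³ + 294j² + 147j + 24) + 7, so k³ ≡ 7 (mod 14).

(⟸) Conversely, suppose k³ ≡ 7 (mod 14). The only residue r in {0, …, 13} with r³ ≡ 7 (mod 14) is r = 7, so k ≡ 7 (mod 14).

Equivalent; both directions hold.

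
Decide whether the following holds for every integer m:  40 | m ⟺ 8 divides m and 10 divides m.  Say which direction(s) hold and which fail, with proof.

(⟹) If 40 ∣ m, write m = 40q. Since 40 = 5·8, m = 8·(5q), so 8 ∣ m; and since 40 = 4·10, m = 10·(4q), so 10 ∣ m.

(⟸) Suppose 8 ∣ m and 10 ∣ m. Any common multiple of 8 and 10 is a multiple of their lcm; here lcm(8, 10) = 8·10/gcd(8, 10) = 80/2 = 40, so 40 ∣ m.

Equivalent; both directions hold.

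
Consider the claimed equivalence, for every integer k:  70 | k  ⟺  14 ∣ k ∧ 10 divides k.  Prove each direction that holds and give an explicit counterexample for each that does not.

(←) Suppose 14 ∣ k and 10 ∣ k. Any common multiple of 14 and 10 is a multiple of their lcm; here lcm(14, 10) = 14·10/gcd(14, 10) = 140/2 = 70, so 70 ∣ k.

(→) If 70 ∣ k, write k = 70q. Since 70 = 5·14, k = 14·(5q), so 14 ∣ k; and since 70 = 7·10, k = 10·(7q), so 10 ∣ k.

Both directions hold; the statement is true.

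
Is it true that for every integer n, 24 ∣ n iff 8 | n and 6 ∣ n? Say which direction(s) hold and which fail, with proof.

Both directions hold.

[⇐] Suppose 8 ∣ n and 6 ∣ n. Any common multiple of 8 and 6 is a multiple of their lcm; here lcm(8, 6) = 8·6/gcd(8, 6) = 48/2 = 24, so 24 ∣ n.

[⇒] If 24 ∣ n, write n = 24q. Since 24 = 3·8, n = 8·(3q), so 8 ∣ n; and since 24 = 4·6, n = 6·(4q), so 6 ∣ n.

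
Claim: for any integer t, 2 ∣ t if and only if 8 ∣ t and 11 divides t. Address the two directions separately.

(⇒) fails; (⇐) holds.

(⇒) This fails: take t = 2. Certainly 2 ∣ 2, but 8 ∤ 2.

(⇐) Suppose 8 ∣ t and 11 ∣ t. Any common multiple of 8 and 11 is a multiple of their lcm; here gcd(8, 11) = 1, so lcm(8, 11) = 8·11 = 88, so 88 ∣ t. Since 2 ∣ 88, it follows that 2 ∣ t.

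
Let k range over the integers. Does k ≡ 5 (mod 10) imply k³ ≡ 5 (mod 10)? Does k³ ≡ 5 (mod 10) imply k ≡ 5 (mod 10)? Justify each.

(⇒) Suppose k ≡ 5 (mod 10). Write k = 10j + 5. Then (10j + 5)³ = 1000j³ + 1500j² + 750j + 125 = 10(100j³ + 150j² + 75j + 12) + 5, so k³ ≡ 5 (mod 10).

(⇐) Conversely, suppose k³ ≡ 5 (mod 10). The only residue r in {0, …, 9} with r³ ≡ 5 (mod 10) is r = 5, so k ≡ 5 (mod 10).

The biconditional holds.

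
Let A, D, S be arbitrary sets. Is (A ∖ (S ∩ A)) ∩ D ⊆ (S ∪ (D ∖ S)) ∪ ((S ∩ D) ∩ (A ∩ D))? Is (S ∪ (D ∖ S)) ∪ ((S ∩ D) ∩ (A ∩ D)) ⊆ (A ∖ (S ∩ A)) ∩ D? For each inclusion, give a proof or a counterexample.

Forward inclusion. Let x ∈ (A ∖ (S ∩ A)) ∩ D. Then x ∈ A ∩ D and x ∉ S, from which x ∈ (S ∪ (D ∖ S)) ∪ ((S ∩ D) ∩ (A ∩ D)).

Reverse inclusion. This inclusion fails. Take A = ∅, D = {1}, S = ∅; then 1 ∈ (S ∪ (D ∖ S)) ∪ ((S ∩ D) ∩ (A ∩ D)) but 1 ∉ (A ∖ (S ∩ A)) ∩ D.

Only the forward inclusion holds.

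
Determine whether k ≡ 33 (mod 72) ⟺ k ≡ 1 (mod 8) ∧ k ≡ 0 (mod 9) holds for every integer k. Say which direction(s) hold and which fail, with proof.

Neither direction holds.

(→) This fails: k = 33 gives 33 ≡ 33 (mod 72) but 33 ≡ 6 (mod 9), so the conjunction on the right does not hold.

(←) This fails: k = 9 satisfies both congruences on the right (9 ≡ 1 mod 8 and 9 ≡ 0 mod 9) yet 9 ≡ 9 (mod 72), not 33.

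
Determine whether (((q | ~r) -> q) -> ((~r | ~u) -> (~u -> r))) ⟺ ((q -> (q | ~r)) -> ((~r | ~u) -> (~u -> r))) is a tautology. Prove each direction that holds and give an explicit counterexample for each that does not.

Only the converse holds.

(⇐) Assume the antecedent. If u is true, the consequent reduces to true regardless of the other variables. If u is false, the antecedent forces (u = F, r = T, q = F) or (u = F, r = T, q = T), and the consequent holds there. Either way the consequent holds.

(⇒) This fails. Under u = F, r = F, q = F, the left side is true but the right side is false.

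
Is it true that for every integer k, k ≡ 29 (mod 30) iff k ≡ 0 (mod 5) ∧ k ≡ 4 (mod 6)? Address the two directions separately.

[⇒] This fails: k = 29 gives 29 ≡ 29 (mod 30) but 29 ≡ 4 (mod 5), so the conjunction on the right does not hold.

[⇐] This fails: k = 10 satisfies both congruences on the right (10 ≡ 0 mod 5 and 10 ≡ 4 mod 6) yet 10 ≡ 10 (mod 30), not 29.

Both directions fail.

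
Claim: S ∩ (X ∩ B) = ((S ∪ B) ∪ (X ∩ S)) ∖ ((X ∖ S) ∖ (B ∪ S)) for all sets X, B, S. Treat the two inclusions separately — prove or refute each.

The sets are not equal: only the forward inclusion holds.

Forward inclusion. Let x ∈ S ∩ (X ∩ B). Then x ∈ X ∩ B ∩ S, from which x ∈ ((S ∪ B) ∪ (X ∩ S)) ∖ ((X ∖ S) ∖ (B ∪ S)).

Reverse inclusion. This inclusion fails. Take X = ∅, B = {1}, S = ∅; then 1 ∈ ((S ∪ B) ∪ (X ∩ S)) ∖ ((X ∖ S) ∖ (B ∪ S)) but 1 ∉ S ∩ (X ∩ B).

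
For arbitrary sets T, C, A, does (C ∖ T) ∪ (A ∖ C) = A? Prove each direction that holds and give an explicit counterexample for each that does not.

(⟹) This inclusion fails. Take T = ∅, C = {1}, A = ∅; then 1 ∈ (C ∖ T) ∪ (A ∖ C) but 1 ∉ A.

(⟸) This inclusion fails. Take T = {1}, C = {1}, A = {1}; then 1 ∈ A but 1 ∉ (C ∖ T) ∪ (A ∖ C).

(⊆) fails and (⊇) fails.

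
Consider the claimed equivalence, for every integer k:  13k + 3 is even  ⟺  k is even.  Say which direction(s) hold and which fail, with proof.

Forward direction. This fails: k = 1 gives 13k + 3 = 16, which is even, but 1 is odd, not even.

Converse. This also fails: k = 2 is even, but 13k + 3 = 29 is odd, not even.

Both directions fail.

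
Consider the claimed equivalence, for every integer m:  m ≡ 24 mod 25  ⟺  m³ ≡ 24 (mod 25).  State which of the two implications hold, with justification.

Both directions hold; the statement is true.

(⟹) Suppose m ≡ 24 mod 25. Write m = 25j + 24. Then (25j + 24)³ = 15625j³ + 45000j² + 43200j + 13824 = 25(625j³ + 1800j² + 1728j + 552) + 24, so m³ ≡ 24 (mod 25).

(⟸) Conversely, suppose m³ ≡ 24 (mod 25). The only residue r in {0, …, 24} with r³ ≡ 24 (mod 25) is r = 24, so m ≡ 24 (mod 25).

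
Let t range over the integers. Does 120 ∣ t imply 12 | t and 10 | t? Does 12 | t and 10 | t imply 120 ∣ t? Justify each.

(→) If 120 ∣ t, write t = 120q. Since 120 = 10·12, t = 12·(10q), so 12 ∣ t; and since 120 = 12·10, t = 10·(12q), so 10 ∣ t.

(←) This fails: take t = 60. Both 12 ∣ 60 and 10 ∣ 60, yet 60 is not a multiple of 120 (since 60 = 0·120 + 60), so 120 ∤ 60.

(⇒) holds; (⇐) fails.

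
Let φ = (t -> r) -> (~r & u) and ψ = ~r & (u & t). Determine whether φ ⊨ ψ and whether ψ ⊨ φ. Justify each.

Not equivalent: only (⇐) holds.

(→) This fails. Under r = F, u = T, t = F, the left side is true but the right side is false.

(←) Assume the antecedent. If r is true, the antecedent cannot hold. If r is false, the antecedent forces (r = F, u = T, t = T), and (t -> r) -> (~r & u) holds there. Either way (t -> r) -> (~r & u) holds.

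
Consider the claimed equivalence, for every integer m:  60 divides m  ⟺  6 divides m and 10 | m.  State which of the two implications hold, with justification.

Only the forward direction holds.

Forward direction. If 60 ∣ m, write m = 60q. Since 60 = 10·6, m = 6·(10q), so 6 ∣ m; and since 60 = 6·10, m = 10·(6q), so 10 ∣ m.

Converse. This fails: take m = 30. Both 6 ∣ 30 and 10 ∣ 30, yet 30 is not a multiple of 60 (since 30 = 0·60 + 30), so 60 ∤ 30.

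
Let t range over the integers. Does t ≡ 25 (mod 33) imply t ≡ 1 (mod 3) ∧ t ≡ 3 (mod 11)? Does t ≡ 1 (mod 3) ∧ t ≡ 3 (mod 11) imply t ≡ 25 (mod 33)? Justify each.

[⇒] Suppose t ≡ 25 (mod 33); write t = 33j + 25. Since 3 ∣ 33, reducing mod 3 gives t ≡ 25 ≡ 1 (mod 3); since 11 ∣ 33, reducing mod 11 gives t ≡ 25 ≡ 3 (mod 11).

[⇐] Conversely, if t ≡ 1 (mod 3) and t ≡ 3 (mod 11), then by the Chinese remainder theorem t ≡ 25 (mod 33). This is exactly t ≡ 25 (mod 33).

Both directions hold; the statement is true.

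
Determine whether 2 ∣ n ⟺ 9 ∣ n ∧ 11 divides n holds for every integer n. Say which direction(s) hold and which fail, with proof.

[⇒] This fails: take n = 2. Certainly 2 ∣ 2, but 9 ∤ 2.

[⇐] This fails: take n = 99. Both 9 ∣ 99 and 11 ∣ 99, yet 99 is not a multiple of 2 (since 99 = 49·2 + 1), so 2 ∤ 99.

(⇒) fails and (⇐) fails.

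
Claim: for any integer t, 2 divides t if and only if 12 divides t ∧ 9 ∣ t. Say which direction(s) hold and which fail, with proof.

(⟹) This fails: take t = 2. Certainly 2 ∣ 2, but 12 ∤ 2.

(⟸) Suppose 12 ∣ t and 9 ∣ t. Any common multiple of 12 and 9 is a multiple of their lcm; here lcm(12, 9) = 12·9/gcd(12, 9) = 108/3 = 36, so 36 ∣ t. Since 2 ∣ 36, it follows that 2 ∣ t.

Not equivalent: only (⇐) holds.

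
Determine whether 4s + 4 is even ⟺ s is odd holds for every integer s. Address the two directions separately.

The forward direction fails; the converse holds.

[⇒] This fails: take s = 0. Then 4s + 4 = 4, which is even, yet s = 0 is even, not odd.

[⇐] Suppose s is odd. Since 4 is even, 4s is even for every s, so 4s + 4 has the same parity as 4, which is even. Hence 4s + 4 is even.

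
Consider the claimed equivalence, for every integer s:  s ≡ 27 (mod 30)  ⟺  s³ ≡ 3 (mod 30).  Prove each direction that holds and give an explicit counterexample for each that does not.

Both directions hold; the statement is true.

(⇒) Suppose s ≡ 27 (mod 30). Write s = 30j + 27. Then (30j + 27)³ = 27000j³ + 72900j² + 65610j + 19683 = 30(900j³ + 2430j² + 2187j + 656) + 3, so s³ ≡ 3 (mod 30).

(⇐) Conversely, suppose s³ ≡ 3 (mod 30). The only residue r in {0, …, 29} with r³ ≡ 3 (mod 30) is r = 27, so s ≡ 27 (mod 30).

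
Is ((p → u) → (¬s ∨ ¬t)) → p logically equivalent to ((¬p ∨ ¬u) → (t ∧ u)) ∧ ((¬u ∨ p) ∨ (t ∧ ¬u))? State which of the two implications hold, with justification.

Converse. Assume the antecedent. If p is true, ((p → u) → (¬s ∨ ¬t)) → p reduces to true regardless of the other variables. If p is false, the antecedent cannot hold. Either way ((p → u) → (¬s ∨ ¬t)) → p holds.

Forward direction. This fails. Under p = T, t = F, u = F, s = F, the left side is true but the right side is false.

Not equivalent: only (⇐) holds.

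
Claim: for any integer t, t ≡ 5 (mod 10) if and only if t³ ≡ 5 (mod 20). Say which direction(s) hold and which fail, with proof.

Only the reverse direction holds.

Converse. The residues r modulo 20 with r³ ≡ 5 (mod 20) are exactly {5}, and each is ≡ 5 (mod 10).

Forward direction. This fails: take t = 15. Then 15 ≡ 5 (mod 10), but 15³ = 3375 ≡ 15 (mod 20), not 5.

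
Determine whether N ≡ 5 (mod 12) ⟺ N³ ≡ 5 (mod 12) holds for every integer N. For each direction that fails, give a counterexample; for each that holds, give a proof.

The biconditional holds.

(←) For the converse, argue contrapositively. If N ≢ 5 (mod 12), then N is congruent to one of 0, 1, 2, 3, 4, 6, 7, 8, 9, 10, 11 modulo 12, and these give N³ ≡ 0, 1, 8, 3, 4, 0, 7, 8, 9, 4, 11 respectively — never 5.

(→) Suppose N ≡ 5 (mod 12). Write N = 12j + 5. Then (12j + 5)³ = 1728j³ + 2160j² + 900j + 125 = 12(144j³ + 180j² + 75j + 10) + 5, so N³ ≡ 5 (mod 12).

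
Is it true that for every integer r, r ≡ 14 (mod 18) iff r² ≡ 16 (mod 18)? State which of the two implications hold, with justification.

Only the forward direction holds.

(→) Suppose r ≡ 14 (mod 18). Write r = 18j + 14. Then (18j + 14)² = 324j² + 504j + 196 = 18(18j² + 28j + 10) + 16, so r² ≡ 16 (mod 18).

(←) This fails: take r = 4. Then 4² = 16 ≡ 16 (mod 18), yet 4 ≡ 4 (mod 18), not 14.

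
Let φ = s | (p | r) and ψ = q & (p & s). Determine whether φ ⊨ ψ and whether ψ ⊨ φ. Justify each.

[⇒] This fails. Under p = T, s = F, r = F, q = F, the left side is true but the right side is false.

[⇐] Assume the antecedent. If p is true, s | (p | r) reduces to true regardless of the other variables. If p is false, the antecedent cannot hold. Either way s | (p | r) holds.

Only the reverse direction holds.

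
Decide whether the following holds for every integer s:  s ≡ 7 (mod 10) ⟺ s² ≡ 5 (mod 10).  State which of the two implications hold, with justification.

(⟹) This fails: take s = 7. Then 7 ≡ 7 (mod 10), but 7² = 49 ≡ 9 (mod 10), not 5.

(⟸) This fails: take s = 5. Then 5² = 25 ≡ 5 (mod 10), yet 5 ≡ 5 (mod 10), not 7.

Neither implication holds.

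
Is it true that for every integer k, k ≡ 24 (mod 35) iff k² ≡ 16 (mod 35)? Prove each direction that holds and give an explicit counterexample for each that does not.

[⇒] Suppose k ≡ 24 (mod 35). Write k = 35j + 24. Then (35j + 24)² = 1225j² + 1680j + 576 = 35(35j² + 48j + 16) + 16, so k² ≡ 16 (mod 35).

[⇐] This fails: take k = 4. Then 4² = 16 ≡ 16 (mod 35), yet 4 ≡ 4 (mod 35), not 24.

Not equivalent: only (⇒) holds.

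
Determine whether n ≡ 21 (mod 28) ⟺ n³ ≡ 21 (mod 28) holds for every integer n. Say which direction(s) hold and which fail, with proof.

Both directions hold.

Forward direction. Suppose n ≡ 21 (mod 28). Write n = 28j + 21. Then (28j + 21)³ = 21952j³ + 49392j² + 37044j + 9261 = 28(784j³ + 1764j² + 1323j + 330) + 21, so n³ ≡ 21 (mod 28).

Converse. Suppose n³ ≡ 21 (mod 28). The only residue r in {0, …, 27} with r³ ≡ 21 (mod 28) is r = 21, so n ≡ 21 (mod 28).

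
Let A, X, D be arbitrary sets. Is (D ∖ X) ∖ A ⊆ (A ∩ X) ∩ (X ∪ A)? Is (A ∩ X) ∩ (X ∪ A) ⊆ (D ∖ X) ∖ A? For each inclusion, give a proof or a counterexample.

(⊆) fails and (⊇) fails.

(⟹) This inclusion fails. Take A = ∅, X = ∅, D = {1}; then 1 ∈ (D ∖ X) ∖ A but 1 ∉ (A ∩ X) ∩ (X ∪ A).

(⟸) This inclusion fails. Take A = {1}, X = {1}, D = ∅; then 1 ∈ (A ∩ X) ∩ (X ∪ A) but 1 ∉ (D ∖ X) ∖ A.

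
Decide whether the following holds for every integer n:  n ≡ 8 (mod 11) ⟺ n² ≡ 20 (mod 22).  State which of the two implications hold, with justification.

Forward direction. This fails: take n = 19. Then 19 ≡ 8 (mod 11), but 19² = 361 ≡ 9 (mod 22), not 20.

Converse. This fails: take n = 14. Then 14² = 196 ≡ 20 (mod 22), yet 14 ≡ 3 (mod 11), not 8.

Both directions fail.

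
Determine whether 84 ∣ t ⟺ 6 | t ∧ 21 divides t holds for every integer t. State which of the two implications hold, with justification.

[⇐] This fails: take t = 42. Both 6 ∣ 42 and 21 ∣ 42, yet 42 is not a multiple of 84 (since 42 = 0·84 + 42), so 84 ∤ 42.

[⇒] If 84 ∣ t, write t = 84q. Since 84 = 14·6, t = 6·(14q), so 6 ∣ t; and since 84 = 4·21, t = 21·(4q), so 21 ∣ t.

The forward direction holds; the converse fails.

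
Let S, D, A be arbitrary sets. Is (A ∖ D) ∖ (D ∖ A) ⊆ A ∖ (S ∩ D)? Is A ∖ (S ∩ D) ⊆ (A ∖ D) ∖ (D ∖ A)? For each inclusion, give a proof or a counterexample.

The sets are not equal: only the forward inclusion holds.

(⊇) This inclusion fails. Take S = ∅, D = {1}, A = {1}; then 1 ∈ A ∖ (S ∩ D) but 1 ∉ (A ∖ D) ∖ (D ∖ A).

(⊆) Let x ∈ (A ∖ D) ∖ (D ∖ A). Then either x ∈ A and x ∉ S, D; or x ∈ S ∩ A and x ∉ D. In each case x ∈ A ∖ (S ∩ D), so (A ∖ D) ∖ (D ∖ A) ⊆ A ∖ (S ∩ D).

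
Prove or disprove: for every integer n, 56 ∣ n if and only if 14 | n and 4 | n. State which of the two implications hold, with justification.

The forward direction holds; the converse fails.

(⇒) If 56 ∣ n, write n = 56q. Since 56 = 4·14, n = 14·(4q), so 14 ∣ n; and since 56 = 14·4, n = 4·(14q), so 4 ∣ n.

(⇐) This fails: take n = 28. Both 14 ∣ 28 and 4 ∣ 28, yet 28 is not a multiple of 56 (since 28 = 0·56 + 28), so 56 ∤ 28.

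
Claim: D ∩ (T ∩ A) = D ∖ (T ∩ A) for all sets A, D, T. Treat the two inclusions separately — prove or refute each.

Forward inclusion. This inclusion fails. Take A = {1}, D = {1}, T = {1}; then 1 ∈ D ∩ (T ∩ A) but 1 ∉ D ∖ (T ∩ A).

Reverse inclusion. This inclusion fails. Take A = ∅, D = {1}, T = ∅; then 1 ∈ D ∖ (T ∩ A) but 1 ∉ D ∩ (T ∩ A).

Both inclusions fail.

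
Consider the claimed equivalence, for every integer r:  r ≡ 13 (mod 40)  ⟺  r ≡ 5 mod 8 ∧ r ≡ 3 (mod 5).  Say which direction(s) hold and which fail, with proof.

The biconditional holds.

(⟹) Suppose r ≡ 13 (mod 40); write r = 40j + 13. Since 8 ∣ 40, reducing mod 8 gives r ≡ 13 ≡ 5 (mod 8); since 5 ∣ 40, reducing mod 5 gives r ≡ 13 ≡ 3 (mod 5).

(⟸) Conversely, if r ≡ 5 (mod 8) and r ≡ 3 (mod 5), then by the Chinese remainder theorem r ≡ 13 (mod 40). This is exactly r ≡ 13 (mod 40).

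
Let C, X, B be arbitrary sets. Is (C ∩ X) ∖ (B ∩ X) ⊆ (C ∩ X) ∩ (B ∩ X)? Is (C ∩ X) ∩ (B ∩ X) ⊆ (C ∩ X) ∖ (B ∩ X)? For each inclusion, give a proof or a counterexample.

(⊆) fails and (⊇) fails.

Forward inclusion. This inclusion fails. Take C = {1}, X = {1}, B = ∅; then 1 ∈ (C ∩ X) ∖ (B ∩ X) but 1 ∉ (C ∩ X) ∩ (B ∩ X).

Reverse inclusion. This inclusion fails. Take C = {1}, X = {1}, B = {1}; then 1 ∈ (C ∩ X) ∩ (B ∩ X) but 1 ∉ (C ∩ X) ∖ (B ∩ X).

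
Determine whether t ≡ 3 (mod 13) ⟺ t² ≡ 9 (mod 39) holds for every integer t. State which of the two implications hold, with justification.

Neither direction holds.

(⟹) This fails: take t = 16. Then 16 ≡ 3 (mod 13), but 16² = 256 ≡ 22 (mod 39), not 9.

(⟸) This fails: take t = 36. Then 36² = 1296 ≡ 9 (mod 39), yet 36 ≡ 10 (mod 13), not 3.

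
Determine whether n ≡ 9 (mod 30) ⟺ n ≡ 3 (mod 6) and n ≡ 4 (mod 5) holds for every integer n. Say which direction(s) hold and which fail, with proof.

(→) Suppose n ≡ 9 (mod 30); write n = 30j + 9. Since 6 ∣ 30, reducing mod 6 gives n ≡ 9 ≡ 3 (mod 6); since 5 ∣ 30, reducing mod 5 gives n ≡ 9 ≡ 4 (mod 5).

(←) Conversely, if n ≡ 3 (mod 6) and n ≡ 4 (mod 5), then by the Chinese remainder theorem n ≡ 9 (mod 30). This is exactly n ≡ 9 (mod 30).

The biconditional holds.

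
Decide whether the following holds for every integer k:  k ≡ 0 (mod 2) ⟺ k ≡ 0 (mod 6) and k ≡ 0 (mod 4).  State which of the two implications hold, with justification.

[⇒] This fails: k = 2 gives 2 ≡ 0 (mod 2) but 2 ≡ 2 (mod 6), so the conjunction on the right does not hold.

[⇐] Conversely, if k ≡ 0 (mod 6) and k ≡ 0 (mod 4), then by the Chinese remainder theorem k ≡ 0 (mod 12). Since 0 ≡ 0 (mod 2) and 2 ∣ 12, we get k ≡ 0 (mod 2).

Only the converse holds.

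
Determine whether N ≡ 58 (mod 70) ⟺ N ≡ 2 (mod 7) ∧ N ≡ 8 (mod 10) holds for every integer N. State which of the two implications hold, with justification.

The biconditional holds.

(⟹) Suppose N ≡ 58 (mod 70); write N = 70j + 58. Since 7 ∣ 70, reducing mod 7 gives N ≡ 58 ≡ 2 (mod 7); since 10 ∣ 70, reducing mod 10 gives N ≡ 58 ≡ 8 (mod 10).

(⟸) Conversely, if N ≡ 2 (mod 7) and N ≡ 8 (mod 10), then by the Chinese remainder theorem N ≡ 58 (mod 70). This is exactly N ≡ 58 (mod 70).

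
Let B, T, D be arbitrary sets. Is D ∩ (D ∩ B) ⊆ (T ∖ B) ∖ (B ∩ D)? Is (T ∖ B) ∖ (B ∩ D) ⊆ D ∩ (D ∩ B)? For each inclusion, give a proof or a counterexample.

Neither inclusion holds.

(⊆) This inclusion fails. Take B = {1}, T = ∅, D = {1}; then 1 ∈ D ∩ (D ∩ B) but 1 ∉ (T ∖ B) ∖ (B ∩ D).

(⊇) This inclusion fails. Take B = ∅, T = {1}, D = ∅; then 1 ∈ (T ∖ B) ∖ (B ∩ D) but 1 ∉ D ∩ (D ∩ B).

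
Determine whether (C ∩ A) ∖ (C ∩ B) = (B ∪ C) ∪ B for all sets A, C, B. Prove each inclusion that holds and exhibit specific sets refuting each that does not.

The sets are not equal: only the forward inclusion holds.

(⊆) Let x ∈ (C ∩ A) ∖ (C ∩ B). Then x ∈ A ∩ C and x ∉ B, from which x ∈ (B ∪ C) ∪ B.

(⊇) This inclusion fails. Take A = ∅, C = {1}, B = ∅; then 1 ∈ (B ∪ C) ∪ B but 1 ∉ (C ∩ A) ∖ (C ∩ B).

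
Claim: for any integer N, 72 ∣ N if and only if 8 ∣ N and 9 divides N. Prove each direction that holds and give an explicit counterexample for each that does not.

Both implications hold.

Forward direction. If 72 ∣ N, write N = 72q. Since 72 = 9·8, N = 8·(9q), so 8 ∣ N; and since 72 = 8·9, N = 9·(8q), so 9 ∣ N.

Converse. Suppose 8 ∣ N and 9 ∣ N. Any common multiple of 8 and 9 is a multiple of their lcm; here gcd(8, 9) = 1, so lcm(8, 9) = 8·9 = 72, so 72 ∣ N.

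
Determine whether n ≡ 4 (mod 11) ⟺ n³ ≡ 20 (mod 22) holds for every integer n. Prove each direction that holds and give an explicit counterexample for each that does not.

Only the reverse direction holds.

[⇒] This fails: take n = 15. Then 15 ≡ 4 (mod 11), but 15³ = 3375 ≡ 9 (mod 22), not 20.

[⇐] Conversely, the residues r modulo 22 with r³ ≡ 20 (mod 22) are exactly {4}, and each is ≡ 4 (mod 11).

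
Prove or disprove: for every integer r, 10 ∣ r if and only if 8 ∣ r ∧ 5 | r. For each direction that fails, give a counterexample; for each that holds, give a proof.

The forward direction fails; the converse holds.

(⇐) Suppose 8 ∣ r and 5 ∣ r. Any common multiple of 8 and 5 is a multiple of their lcm; here gcd(8, 5) = 1, so lcm(8, 5) = 8·5 = 40, so 40 ∣ r. Since 10 ∣ 40, it follows that 10 ∣ r.

(⇒) This fails: take r = 10. Certainly 10 ∣ 10, but 8 ∤ 10.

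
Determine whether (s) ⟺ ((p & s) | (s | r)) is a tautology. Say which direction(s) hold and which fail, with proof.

(⇐) This fails. Under s = F, p = F, r = T, the left side is false but the right side is true.

(⇒) Assume the antecedent. If s is true, (p & s) | (s | r) reduces to true regardless of the other variables. If s is false, the antecedent cannot hold. Either way (p & s) | (s | r) holds.

Only the forward implication holds.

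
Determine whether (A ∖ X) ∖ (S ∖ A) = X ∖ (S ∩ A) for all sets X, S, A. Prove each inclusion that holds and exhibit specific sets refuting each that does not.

Both inclusions fail.

(⊆) This inclusion fails. Take X = ∅, S = ∅, A = {1}; then 1 ∈ (A ∖ X) ∖ (S ∖ A) but 1 ∉ X ∖ (S ∩ A).

(⊇) This inclusion fails. Take X = {1}, S = ∅, A = ∅; then 1 ∈ X ∖ (S ∩ A) but 1 ∉ (A ∖ X) ∖ (S ∖ A).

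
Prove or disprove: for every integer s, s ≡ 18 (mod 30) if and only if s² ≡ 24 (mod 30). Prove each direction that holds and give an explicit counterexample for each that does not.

Converse. This fails: take s = 12. Then 12² = 144 ≡ 24 (mod 30), yet 12 ≡ 12 (mod 30), not 18.

Forward direction. Suppose s ≡ 18 (mod 30). Write s = 30j + 18. Then (30j + 18)² = 900j² + 1080j + 324 = 30(30j² + 36j + 10) + 24, so s² ≡ 24 (mod 30).

Only the forward direction holds.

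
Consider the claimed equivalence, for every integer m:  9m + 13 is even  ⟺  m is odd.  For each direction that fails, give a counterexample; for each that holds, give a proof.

(⟹) Suppose 9m + 13 is even. Since 9 is odd, 9m and m have the same parity, so 9m + 13 ≡ m + 13 (mod 2). As 13 is odd, 9m + 13 is even exactly when m is odd. Thus m is odd.

(⟸) Conversely, suppose m is odd; write m = 2j + 1. Then 9m + 13 = 9·(2j + 1) + 13 = 2·9j + 22, which is even.

Both directions hold; the statement is true.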